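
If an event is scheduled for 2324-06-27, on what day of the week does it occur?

Friday

Doomsday rule: the anchor day for the 2300s is Wednesday. For year 24: 24÷12 = 2 r 0, and 0÷4 = 0, so 2+0+0 = 2.
Wednesday + 2 ≡ Friday — that's 2324's doomsday.
In June the doomsday date is Jun 6.
Jun 27 is 21 days after Jun 6; 21 mod 7 = 0, so Friday + 0 = Friday.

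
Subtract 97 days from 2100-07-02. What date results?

−2 → Jun 30, 2100 (end of Jun, 30 days; 95 left).
−30 → May 31, 2100 (end of May, 31 days; 65 left).
−31 → Apr 30, 2100 (end of Apr, 30 days; 34 left).
−30 → Mar 31, 2100 (end of Mar, 31 days; 4 left).
−4 → Mar 27, 2100.

March 27, 2100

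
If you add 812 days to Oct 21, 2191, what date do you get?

+366 (one year; includes Feb 29, 2192) → Oct 21, 2192 (446 left).
+365 (one year) → Oct 21, 2193 (81 left).
Oct has 31 days: +11 → Nov 1, 2193 (70 left).
Nov has 30 days: +30 → Dec 1, 2193 (40 left).
Dec has 31 days: +31 → Jan 1, 2194 (9 left).
+9 → Jan 10, 2194.

January 10, 2194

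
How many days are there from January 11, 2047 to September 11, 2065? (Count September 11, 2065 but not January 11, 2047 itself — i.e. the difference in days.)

6818

Jan 11, 2047 → Jan 11, 2048: 365 days.
Jan 11, 2048 → Jan 11, 2049: 366 days (Feb 29, 2048 is in that span).
Jan 11, 2049 → Jan 11, 2050: 365 days.
Jan 11, 2050 → Jan 11, 2051: 365 days.
Jan 11, 2051 → Jan 11, 2052: 365 days.
Jan 11, 2052 → Jan 11, 2053: 366 days (Feb 29, 2052 is in that span).
Jan 11, 2053 → Jan 11, 2054: 365 days.
Jan 11, 2054 → Jan 11, 2055: 365 days.
Jan 11, 2055 → Jan 11, 2056: 365 days.
Jan 11, 2056 → Jan 11, 2057: 366 days (Feb 29, 2056 is in that span).
Jan 11, 2057 → Jan 11, 2058: 365 days.
Jan 11, 2058 → Jan 11, 2059: 365 days.
Jan 11, 2059 → Jan 11, 2060: 365 days.
Jan 11, 2060 → Jan 11, 2061: 366 days (Feb 29, 2060 is in that span).
Jan 11, 2061 → Jan 11, 2062: 365 days.
Jan 11, 2062 → Jan 11, 2063: 365 days.
Jan 11, 2063 → Jan 11, 2064: 365 days.
Jan 11, 2064 → Jan 11, 2065: 366 days (Feb 29, 2064 is in that span).
Jan 11, 2065 → Feb 11, 2065: 31 days (January has 31).
Feb 11, 2065 → Mar 11, 2065: 28 days (February has 28).
Mar 11, 2065 → Apr 11, 2065: 31 days (March has 31).
Apr 11, 2065 → May 11, 2065: 30 days (April has 30).
May 11, 2065 → Jun 11, 2065: 31 days (May has 31).
Jun 11, 2065 → Jul 11, 2065: 30 days (June has 30).
Jul 11, 2065 → Aug 11, 2065: 31 days (July has 31).
Aug 11, 2065 → Sep 11, 2065: 31 days.
Total: 6818 days.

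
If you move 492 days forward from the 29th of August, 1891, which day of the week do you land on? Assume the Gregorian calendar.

Aug 29, 1891 is a Saturday.
492 mod 7 = 2, so 492 days after a Saturday is Saturday + 2 = Monday.

Monday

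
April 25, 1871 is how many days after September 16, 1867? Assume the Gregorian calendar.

Sep 16, 1867 → Sep 16, 1868: 366 days (Feb 29, 1868 is in that span).
Sep 16, 1868 → Sep 16, 1869: 365 days.
Sep 16, 1869 → Sep 16, 1870: 365 days.
Sep 16, 1870 → Oct 16, 1870: 30 days (September has 30).
Oct 16, 1870 → Nov 16, 1870: 31 days (October has 31).
Nov 16, 1870 → Dec 16, 1870: 30 days (November has 30).
Dec 16, 1870 → Jan 16, 1871: 31 days (December has 31).
Jan 16, 1871 → Feb 16, 1871: 31 days (January has 31).
Feb 16, 1871 → Mar 16, 1871: 28 days (February has 28).
Mar 16, 1871 → Apr 16, 1871: 31 days (March has 31).
Apr 16, 1871 → Apr 25, 1871: 9 days.
Total: 1317 days.

1317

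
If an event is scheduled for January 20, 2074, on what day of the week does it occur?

Doomsday rule: the anchor day for the 2000s is Tuesday. For year 74: 74÷12 = 6 r 2, and 2÷4 = 0, so 6+2+0 = 8.
Tuesday + 8 ≡ Wednesday — that's 2074's doomsday.
In January the doomsday date is Jan 3 (2074 is not a leap year).
Jan 20 is 17 days after Jan 3; 17 mod 7 = 3, so Wednesday + 3 = Saturday.

Saturday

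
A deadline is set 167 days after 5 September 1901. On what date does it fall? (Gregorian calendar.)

February 19, 1902

Sep has 30 days: +26 → Oct 1, 1901 (141 left).
Oct has 31 days: +31 → Nov 1, 1901 (110 left).
Nov has 30 days: +30 → Dec 1, 1901 (80 left).
Dec has 31 days: +31 → Jan 1, 1902 (49 left).
Jan has 31 days: +31 → Feb 1, 1902 (18 left).
+18 → Feb 19, 1902.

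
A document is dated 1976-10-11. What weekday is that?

Monday

Doomsday rule: the anchor day for the 1900s is Wednesday. For year 76: 76÷12 = 6 r 4, and 4÷4 = 1, so 6+4+1 = 11.
Wednesday + 11 ≡ Sunday — that's 1976's doomsday.
In October the doomsday date is Oct 10.
Oct 11 is 1 day after Oct 10; 1 mod 7 = 1, so Sunday + 1 = Monday.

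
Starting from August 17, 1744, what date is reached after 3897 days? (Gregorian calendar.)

+365 (one year) → Aug 17, 1745 (3532 left).
+365 (one year) → Aug 17, 1746 (3167 left).
+365 (one year) → Aug 17, 1747 (2802 left).
+366 (one year; includes Feb 29, 1748) → Aug 17, 1748 (2436 left).
+365 (one year) → Aug 17, 1749 (2071 left).
+365 (one year) → Aug 17, 1750 (1706 left).
+365 (one year) → Aug 17, 1751 (1341 left).
+366 (one year; includes Feb 29, 1752) → Aug 17, 1752 (975 left).
+365 (one year) → Aug 17, 1753 (610 left).
+365 (one year) → Aug 17, 1754 (245 left).
Aug has 31 days: +15 → Sep 1, 1754 (230 left).
Sep has 30 days: +30 → Oct 1, 1754 (200 left).
Oct has 31 days: +31 → Nov 1, 1754 (169 left).
Nov has 30 days: +30 → Dec 1, 1754 (139 left).
Dec has 31 days: +31 → Jan 1, 1755 (108 left).
Jan has 31 days: +31 → Feb 1, 1755 (77 left).
Feb has 28 days: +28 → Mar 1, 1755 (49 left).
Mar has 31 days: +31 → Apr 1, 1755 (18 left).
+18 → Apr 19, 1755.

April 19, 1755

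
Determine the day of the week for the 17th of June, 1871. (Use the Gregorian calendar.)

January 1, 1871 is a Sunday.
Jan 1, 1871 → Feb 1, 1871: 31 days (January has 31).
Feb 1, 1871 → Mar 1, 1871: 28 days (February has 28).
Mar 1, 1871 → Apr 1, 1871: 31 days (March has 31).
Apr 1, 1871 → May 1, 1871: 30 days (April has 30).
May 1, 1871 → Jun 1, 1871: 31 days (May has 31).
Jun 1, 1871 → Jun 17, 1871: 16 days.
Total: 167 days.
167 mod 7 = 6, so Sunday + 6 = Saturday.

Saturday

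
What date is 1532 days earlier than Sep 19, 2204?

July 10, 2200

−366 (one year; includes Feb 29, 2204) → Sep 19, 2203 (1166 left).
−365 (one year) → Sep 19, 2202 (801 left).
−365 (one year) → Sep 19, 2201 (436 left).
−365 (one year) → Sep 19, 2200 (71 left).
−19 → Aug 31, 2200 (end of Aug, 31 days; 52 left).
−31 → Jul 31, 2200 (end of Jul, 31 days; 21 left).
−21 → Jul 10, 2200.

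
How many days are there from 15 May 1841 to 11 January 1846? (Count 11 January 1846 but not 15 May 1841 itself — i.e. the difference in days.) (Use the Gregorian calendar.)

May 15, 1841 → May 15, 1842: 365 days.
May 15, 1842 → May 15, 1843: 365 days.
May 15, 1843 → May 15, 1844: 366 days (Feb 29, 1844 is in that span).
May 15, 1844 → May 15, 1845: 365 days.
May 15, 1845 → Jun 15, 1845: 31 days (May has 31).
Jun 15, 1845 → Jul 15, 1845: 30 days (June has 30).
Jul 15, 1845 → Aug 15, 1845: 31 days (July has 31).
Aug 15, 1845 → Sep 15, 1845: 31 days (August has 31).
Sep 15, 1845 → Oct 15, 1845: 30 days (September has 30).
Oct 15, 1845 → Nov 15, 1845: 31 days (October has 31).
Nov 15, 1845 → Dec 15, 1845: 30 days (November has 30).
Dec 15, 1845 → Jan 11, 1846: 27 days.
Total: 1702 days.

1702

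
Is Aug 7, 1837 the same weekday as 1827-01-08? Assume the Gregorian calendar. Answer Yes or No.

Yes

From Jan 8, 1827 to Aug 7, 1837 is 3864 days.
3864 mod 7 = 0, so they are the same weekday.
(Jan 8, 1827 is a Monday; Aug 7, 1837 is a Monday.)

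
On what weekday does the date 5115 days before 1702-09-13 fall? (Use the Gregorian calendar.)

Friday

Sep 13, 1702 is a Wednesday.
5115 mod 7 = 5, so 5115 days before a Wednesday is Wednesday − 5 = Friday.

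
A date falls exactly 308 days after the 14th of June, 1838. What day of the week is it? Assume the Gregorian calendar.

Jun 14, 1838 is a Thursday.
308 mod 7 = 0, so 308 days after a Thursday is Thursday + 0 = Thursday.

Thursday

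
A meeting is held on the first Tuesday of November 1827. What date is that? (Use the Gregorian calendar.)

November 1, 1827 is a Thursday.
The first Tuesday is therefore November 6 (5 days later).

November 6, 1827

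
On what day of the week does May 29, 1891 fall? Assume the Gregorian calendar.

Friday

January 1, 1891 is a Thursday.
Jan 1, 1891 → Feb 1, 1891: 31 days (January has 31).
Feb 1, 1891 → Mar 1, 1891: 28 days (February has 28).
Mar 1, 1891 → Apr 1, 1891: 31 days (March has 31).
Apr 1, 1891 → May 1, 1891: 30 days (April has 30).
May 1, 1891 → May 29, 1891: 28 days.
Total: 148 days.
148 mod 7 = 1, so Thursday + 1 = Friday.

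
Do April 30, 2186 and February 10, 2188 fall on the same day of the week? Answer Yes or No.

Yes

From Apr 30, 2186 to Feb 10, 2188 is 651 days.
651 mod 7 = 0, so they are the same weekday.
(Apr 30, 2186 is a Sunday; Feb 10, 2188 is a Sunday.)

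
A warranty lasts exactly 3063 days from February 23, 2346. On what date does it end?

July 14, 2354

+365 (one year) → Feb 23, 2347 (2698 left).
+365 (one year) → Feb 23, 2348 (2333 left).
+366 (one year; includes Feb 29, 2348) → Feb 23, 2349 (1967 left).
+365 (one year) → Feb 23, 2350 (1602 left).
+365 (one year) → Feb 23, 2351 (1237 left).
+365 (one year) → Feb 23, 2352 (872 left).
+366 (one year; includes Feb 29, 2352) → Feb 23, 2353 (506 left).
+365 (one year) → Feb 23, 2354 (141 left).
Feb has 28 days: +6 → Mar 1, 2354 (135 left).
Mar has 31 days: +31 → Apr 1, 2354 (104 left).
Apr has 30 days: +30 → May 1, 2354 (74 left).
May has 31 days: +31 → Jun 1, 2354 (43 left).
Jun has 30 days: +30 → Jul 1, 2354 (13 left).
+13 → Jul 14, 2354.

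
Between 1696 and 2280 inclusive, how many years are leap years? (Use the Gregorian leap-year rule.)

142

Multiples of 4 in [1696,2280]: 147.
Of those, multiples of 100: 6 (not leap unless ÷400).
Multiples of 400: 1.
Leap years = 147 − 6 + 1 = 142.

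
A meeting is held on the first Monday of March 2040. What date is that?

March 1, 2040 is a Thursday.
The first Monday is therefore March 5 (4 days later).

March 5, 2040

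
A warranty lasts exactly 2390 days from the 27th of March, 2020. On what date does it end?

+365 (one year) → Mar 27, 2021 (2025 left).
+365 (one year) → Mar 27, 2022 (1660 left).
+365 (one year) → Mar 27, 2023 (1295 left).
+366 (one year; includes Feb 29, 2024) → Mar 27, 2024 (929 left).
+365 (one year) → Mar 27, 2025 (564 left).
+365 (one year) → Mar 27, 2026 (199 left).
Mar has 31 days: +5 → Apr 1, 2026 (194 left).
Apr has 30 days: +30 → May 1, 2026 (164 left).
May has 31 days: +31 → Jun 1, 2026 (133 left).
Jun has 30 days: +30 → Jul 1, 2026 (103 left).
Jul has 31 days: +31 → Aug 1, 2026 (72 left).
Aug has 31 days: +31 → Sep 1, 2026 (41 left).
Sep has 30 days: +30 → Oct 1, 2026 (11 left).
+11 → Oct 12, 2026.

October 12, 2026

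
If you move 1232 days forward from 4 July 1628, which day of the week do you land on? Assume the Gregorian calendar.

Tuesday

Jul 4, 1628 is a Tuesday.
1232 mod 7 = 0, so 1232 days after a Tuesday is Tuesday + 0 = Tuesday.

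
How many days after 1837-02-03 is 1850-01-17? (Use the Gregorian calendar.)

4731

Feb 3, 1837 → Feb 3, 1838: 365 days.
Feb 3, 1838 → Feb 3, 1839: 365 days.
Feb 3, 1839 → Feb 3, 1840: 365 days.
Feb 3, 1840 → Feb 3, 1841: 366 days (Feb 29, 1840 is in that span).
Feb 3, 1841 → Feb 3, 1842: 365 days.
Feb 3, 1842 → Feb 3, 1843: 365 days.
Feb 3, 1843 → Feb 3, 1844: 365 days.
Feb 3, 1844 → Feb 3, 1845: 366 days (Feb 29, 1844 is in that span).
Feb 3, 1845 → Feb 3, 1846: 365 days.
Feb 3, 1846 → Feb 3, 1847: 365 days.
Feb 3, 1847 → Feb 3, 1848: 365 days.
Feb 3, 1848 → Feb 3, 1849: 366 days (Feb 29, 1848 is in that span).
Feb 3, 1849 → Mar 3, 1849: 28 days (February has 28).
Mar 3, 1849 → Apr 3, 1849: 31 days (March has 31).
Apr 3, 1849 → May 3, 1849: 30 days (April has 30).
May 3, 1849 → Jun 3, 1849: 31 days (May has 31).
Jun 3, 1849 → Jul 3, 1849: 30 days (June has 30).
Jul 3, 1849 → Aug 3, 1849: 31 days (July has 31).
Aug 3, 1849 → Sep 3, 1849: 31 days (August has 31).
Sep 3, 1849 → Oct 3, 1849: 30 days (September has 30).
Oct 3, 1849 → Nov 3, 1849: 31 days (October has 31).
Nov 3, 1849 → Dec 3, 1849: 30 days (November has 30).
Dec 3, 1849 → Jan 3, 1850: 31 days (December has 31).
Jan 3, 1850 → Jan 17, 1850: 14 days.
Total: 4731 days.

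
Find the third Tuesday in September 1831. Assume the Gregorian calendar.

September 20, 1831

September 1, 1831 is a Thursday.
The first Tuesday is therefore September 6 (5 days later).
The third Tuesday is 6 + 2×7 = September 20.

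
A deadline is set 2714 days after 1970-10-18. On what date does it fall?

+365 (one year) → Oct 18, 1971 (2349 left).
+366 (one year; includes Feb 29, 1972) → Oct 18, 1972 (1983 left).
+365 (one year) → Oct 18, 1973 (1618 left).
+365 (one year) → Oct 18, 1974 (1253 left).
+365 (one year) → Oct 18, 1975 (888 left).
+366 (one year; includes Feb 29, 1976) → Oct 18, 1976 (522 left).
+365 (one year) → Oct 18, 1977 (157 left).
Oct has 31 days: +14 → Nov 1, 1977 (143 left).
Nov has 30 days: +30 → Dec 1, 1977 (113 left).
Dec has 31 days: +31 → Jan 1, 1978 (82 left).
Jan has 31 days: +31 → Feb 1, 1978 (51 left).
Feb has 28 days: +28 → Mar 1, 1978 (23 left).
+23 → Mar 24, 1978.

March 24, 1978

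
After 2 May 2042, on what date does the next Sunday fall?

May 2, 2042 is a Friday.
From Friday to the next Sunday is 2 days.
May 2, 2042 + 2 = May 4, 2042.

May 4, 2042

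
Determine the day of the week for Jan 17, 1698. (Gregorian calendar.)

Doomsday rule: the anchor day for the 1600s is Tuesday. For year 98: 98÷12 = 8 r 2, and 2÷4 = 0, so 8+2+0 = 10.
Tuesday + 10 ≡ Friday — that's 1698's doomsday.
In January the doomsday date is Jan 3 (1698 is not a leap year).
Jan 17 is 14 days after Jan 3; 14 mod 7 = 0, so Friday + 0 = Friday.

Friday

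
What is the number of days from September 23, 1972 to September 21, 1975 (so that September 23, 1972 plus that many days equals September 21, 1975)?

Sep 23, 1972 → Sep 23, 1973: 365 days.
Sep 23, 1973 → Sep 23, 1974: 365 days.
Sep 23, 1974 → Oct 23, 1974: 30 days (September has 30).
Oct 23, 1974 → Nov 23, 1974: 31 days (October has 31).
Nov 23, 1974 → Dec 23, 1974: 30 days (November has 30).
Dec 23, 1974 → Jan 23, 1975: 31 days (December has 31).
Jan 23, 1975 → Feb 23, 1975: 31 days (January has 31).
Feb 23, 1975 → Mar 23, 1975: 28 days (February has 28).
Mar 23, 1975 → Apr 23, 1975: 31 days (March has 31).
Apr 23, 1975 → May 23, 1975: 30 days (April has 30).
May 23, 1975 → Jun 23, 1975: 31 days (May has 31).
Jun 23, 1975 → Jul 23, 1975: 30 days (June has 30).
Jul 23, 1975 → Aug 23, 1975: 31 days (July has 31).
Aug 23, 1975 → Sep 21, 1975: 29 days.
Total: 1093 days.

1093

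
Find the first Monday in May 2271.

May 1, 2271

May 1, 2271 is a Monday.
The first Monday is therefore May 1 (same day).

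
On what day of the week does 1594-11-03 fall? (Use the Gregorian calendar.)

Thursday

Doomsday rule: the anchor day for the 1500s is Wednesday. For year 94: 94÷12 = 7 r 10, and 10÷4 = 2, so 7+10+2 = 19.
Wednesday + 19 ≡ Monday — that's 1594's doomsday.
In November the doomsday date is Nov 7.
Nov 3 is 4 days before Nov 7; 4 mod 7 = 4, so Monday − 4 = Thursday.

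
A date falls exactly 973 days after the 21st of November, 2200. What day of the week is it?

Friday

First find the weekday of Nov 21, 2200. Doomsday rule: the anchor day for the 2200s is Friday. For year 00: 0÷12 = 0 r 0, and 0÷4 = 0, so 0+0+0 = 0.
Friday + 0 ≡ Friday — that's 2200's doomsday.
In November the doomsday date is Nov 7.
Nov 21 is 14 days after Nov 7; 14 mod 7 = 0, so Friday + 0 = Friday.
973 mod 7 = 0, so 973 days after a Friday is Friday + 0 = Friday.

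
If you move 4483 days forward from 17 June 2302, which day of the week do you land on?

First find the weekday of Jun 17, 2302. Doomsday rule: the anchor day for the 2300s is Wednesday. For year 02: 2÷12 = 0 r 2, and 2÷4 = 0, so 0+2+0 = 2.
Wednesday + 2 ≡ Friday — that's 2302's doomsday.
In June the doomsday date is Jun 6.
Jun 17 is 11 days after Jun 6; 11 mod 7 = 4, so Friday + 4 = Tuesday.
4483 mod 7 = 3, so 4483 days after a Tuesday is Tuesday + 3 = Friday.

Friday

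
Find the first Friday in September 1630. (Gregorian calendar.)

September 6, 1630

September 1, 1630 is a Sunday.
The first Friday is therefore September 6 (5 days later).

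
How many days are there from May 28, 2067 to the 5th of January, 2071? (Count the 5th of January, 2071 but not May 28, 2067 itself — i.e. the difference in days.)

1318

May 28, 2067 → May 28, 2068: 366 days (Feb 29, 2068 is in that span).
May 28, 2068 → May 28, 2069: 365 days.
May 28, 2069 → May 28, 2070: 365 days.
May 28, 2070 → Jun 28, 2070: 31 days (May has 31).
Jun 28, 2070 → Jul 28, 2070: 30 days (June has 30).
Jul 28, 2070 → Aug 28, 2070: 31 days (July has 31).
Aug 28, 2070 → Sep 28, 2070: 31 days (August has 31).
Sep 28, 2070 → Oct 28, 2070: 30 days (September has 30).
Oct 28, 2070 → Nov 28, 2070: 31 days (October has 31).
Nov 28, 2070 → Dec 28, 2070: 30 days (November has 30).
Dec 28, 2070 → Jan 5, 2071: 8 days.
Total: 1318 days.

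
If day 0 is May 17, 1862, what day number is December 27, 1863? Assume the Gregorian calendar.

589

May 17, 1862 → May 17, 1863: 365 days.
May 17, 1863 → Jun 17, 1863: 31 days (May has 31).
Jun 17, 1863 → Jul 17, 1863: 30 days (June has 30).
Jul 17, 1863 → Aug 17, 1863: 31 days (July has 31).
Aug 17, 1863 → Sep 17, 1863: 31 days (August has 31).
Sep 17, 1863 → Oct 17, 1863: 30 days (September has 30).
Oct 17, 1863 → Nov 17, 1863: 31 days (October has 31).
Nov 17, 1863 → Dec 17, 1863: 30 days (November has 30).
Dec 17, 1863 → Dec 27, 1863: 10 days.
Total: 589 days.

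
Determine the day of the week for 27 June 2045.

Doomsday rule: the anchor day for the 2000s is Tuesday. For year 45: 45÷12 = 3 r 9, and 9÷4 = 2, so 3+9+2 = 14.
Tuesday + 14 ≡ Tuesday — that's 2045's doomsday.
In June the doomsday date is Jun 6.
Jun 27 is 21 days after Jun 6; 21 mod 7 = 0, so Tuesday + 0 = Tuesday.

Tuesday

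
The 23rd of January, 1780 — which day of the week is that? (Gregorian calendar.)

Sunday

Doomsday rule: the anchor day for the 1700s is Sunday. For year 80: 80÷12 = 6 r 8, and 8÷4 = 2, so 6+8+2 = 16.
Sunday + 16 ≡ Tuesday — that's 1780's doomsday.
In January the doomsday date is Jan 4 (1780 is a leap year (divisible by 4)).
Jan 23 is 19 days after Jan 4; 19 mod 7 = 5, so Tuesday + 5 = Sunday.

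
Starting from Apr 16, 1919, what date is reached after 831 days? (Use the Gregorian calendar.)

+366 (one year; includes Feb 29, 1920) → Apr 16, 1920 (465 left).
+365 (one year) → Apr 16, 1921 (100 left).
Apr has 30 days: +15 → May 1, 1921 (85 left).
May has 31 days: +31 → Jun 1, 1921 (54 left).
Jun has 30 days: +30 → Jul 1, 1921 (24 left).
+24 → Jul 25, 1921.

July 25, 1921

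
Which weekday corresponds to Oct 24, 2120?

Thursday

January 1, 2120 is a Monday.
Jan 1, 2120 → Feb 1, 2120: 31 days (January has 31).
Feb 1, 2120 → Mar 1, 2120: 29 days (February has 29).
Mar 1, 2120 → Apr 1, 2120: 31 days (March has 31).
Apr 1, 2120 → May 1, 2120: 30 days (April has 30).
May 1, 2120 → Jun 1, 2120: 31 days (May has 31).
Jun 1, 2120 → Jul 1, 2120: 30 days (June has 30).
Jul 1, 2120 → Aug 1, 2120: 31 days (July has 31).
Aug 1, 2120 → Sep 1, 2120: 31 days (August has 31).
Sep 1, 2120 → Oct 1, 2120: 30 days (September has 30).
Oct 1, 2120 → Oct 24, 2120: 23 days.
Total: 297 days.
297 mod 7 = 3, so Monday + 3 = Thursday.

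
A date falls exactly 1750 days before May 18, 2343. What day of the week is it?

May 18, 2343 is a Tuesday.
1750 mod 7 = 0, so 1750 days before a Tuesday is Tuesday − 0 = Tuesday.

Tuesday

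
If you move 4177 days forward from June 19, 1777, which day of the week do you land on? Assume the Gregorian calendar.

First find the weekday of Jun 19, 1777. Doomsday rule: the anchor day for the 1700s is Sunday. For year 77: 77÷12 = 6 r 5, and 5÷4 = 1, so 6+5+1 = 12.
Sunday + 12 ≡ Friday — that's 1777's doomsday.
In June the doomsday date is Jun 6.
Jun 19 is 13 days after Jun 6; 13 mod 7 = 6, so Friday + 6 = Thursday.
4177 mod 7 = 5, so 4177 days after a Thursday is Thursday + 5 = Tuesday.

Tuesday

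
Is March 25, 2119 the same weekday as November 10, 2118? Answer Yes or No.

No

From Nov 10, 2118 to Mar 25, 2119 is 135 days.
135 mod 7 = 2, so they are different weekdays.
(Nov 10, 2118 is a Thursday; Mar 25, 2119 is a Saturday.)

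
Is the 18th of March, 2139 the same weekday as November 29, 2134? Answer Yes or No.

No

From Nov 29, 2134 to Mar 18, 2139 is 1570 days.
1570 mod 7 = 2, so they are different weekdays.
(Nov 29, 2134 is a Monday; Mar 18, 2139 is a Wednesday.)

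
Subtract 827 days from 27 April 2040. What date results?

−366 (one year; includes Feb 29, 2040) → Apr 27, 2039 (461 left).
−365 (one year) → Apr 27, 2038 (96 left).
−27 → Mar 31, 2038 (end of Mar, 31 days; 69 left).
−31 → Feb 28, 2038 (end of Feb, 28 days; 38 left).
−28 → Jan 31, 2038 (end of Jan, 31 days; 10 left).
−10 → Jan 21, 2038.

January 21, 2038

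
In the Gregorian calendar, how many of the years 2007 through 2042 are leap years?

Multiples of 4 in [2007,2042]: 9.
Of those, multiples of 100: 0 (not leap unless ÷400).
Multiples of 400: 0.
Leap years = 9 − 0 + 0 = 9.

9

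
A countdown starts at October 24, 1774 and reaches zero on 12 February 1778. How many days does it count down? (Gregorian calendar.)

1207

Oct 24, 1774 → Oct 24, 1775: 365 days.
Oct 24, 1775 → Oct 24, 1776: 366 days (Feb 29, 1776 is in that span).
Oct 24, 1776 → Oct 24, 1777: 365 days.
Oct 24, 1777 → Nov 24, 1777: 31 days (October has 31).
Nov 24, 1777 → Dec 24, 1777: 30 days (November has 30).
Dec 24, 1777 → Jan 24, 1778: 31 days (December has 31).
Jan 24, 1778 → Feb 12, 1778: 19 days.
Total: 1207 days.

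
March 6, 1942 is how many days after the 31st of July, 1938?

1314

Jul 31, 1938 → Jul 31, 1939: 365 days.
Jul 31, 1939 → Jul 31, 1940: 366 days (Feb 29, 1940 is in that span).
Jul 31, 1940 → Jul 31, 1941: 365 days.
Jul 31, 1941 → Aug 31, 1941: 31 days (July has 31).
Aug 31, 1941 → Sep 30, 1941: 30 days (August has 31).
Sep 30, 1941 → Oct 30, 1941: 30 days (September has 30).
Oct 30, 1941 → Nov 30, 1941: 31 days (October has 31).
Nov 30, 1941 → Dec 30, 1941: 30 days (November has 30).
Dec 30, 1941 → Jan 30, 1942: 31 days (December has 31).
Jan 30, 1942 → Feb 28, 1942: 29 days (January has 31).
Feb 28, 1942 → Mar 6, 1942: 6 days.
Total: 1314 days.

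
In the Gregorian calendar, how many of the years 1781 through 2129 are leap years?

Multiples of 4 in [1781,2129]: 87.
Of those, multiples of 100: 4 (not leap unless ÷400).
Multiples of 400: 1.
Leap years = 87 − 4 + 1 = 84.

84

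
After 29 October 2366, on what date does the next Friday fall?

Oct 29, 2366 is a Saturday.
From Saturday to the next Friday is 6 days.
Oct 29, 2366 + 6 = Nov 4, 2366.

November 4, 2366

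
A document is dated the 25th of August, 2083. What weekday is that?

Wednesday

Doomsday rule: the anchor day for the 2000s is Tuesday. For year 83: 83÷12 = 6 r 11, and 11÷4 = 2, so 6+11+2 = 19.
Tuesday + 19 ≡ Sunday — that's 2083's doomsday.
In August the doomsday date is Aug 8.
Aug 25 is 17 days after Aug 8; 17 mod 7 = 3, so Sunday + 3 = Wednesday.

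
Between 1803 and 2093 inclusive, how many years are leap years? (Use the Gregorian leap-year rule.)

Multiples of 4 in [1803,2093]: 73.
Of those, multiples of 100: 2 (not leap unless ÷400).
Multiples of 400: 1.
Leap years = 73 − 2 + 1 = 72.

72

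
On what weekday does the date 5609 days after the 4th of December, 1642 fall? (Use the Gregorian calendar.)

Dec 4, 1642 is a Thursday.
5609 mod 7 = 2, so 5609 days after a Thursday is Thursday + 2 = Saturday.

Saturday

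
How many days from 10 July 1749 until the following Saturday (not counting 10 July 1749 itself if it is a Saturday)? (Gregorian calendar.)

2

Jul 10, 1749 is a Thursday.
From Thursday to the next Saturday is 2 days.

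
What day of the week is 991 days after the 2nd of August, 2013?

First find the weekday of Aug 2, 2013. Doomsday rule: the anchor day for the 2000s is Tuesday. For year 13: 13÷12 = 1 r 1, and 1÷4 = 0, so 1+1+0 = 2.
Tuesday + 2 ≡ Thursday — that's 2013's doomsday.
In August the doomsday date is Aug 8.
Aug 2 is 6 days before Aug 8; 6 mod 7 = 6, so Thursday − 6 = Friday.
991 mod 7 = 4, so 991 days after a Friday is Friday + 4 = Tuesday.

Tuesday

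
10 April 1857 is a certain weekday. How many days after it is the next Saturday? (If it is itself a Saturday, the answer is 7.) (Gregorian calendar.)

Apr 10, 1857 is a Friday.
From Friday to the next Saturday is 1 day.

1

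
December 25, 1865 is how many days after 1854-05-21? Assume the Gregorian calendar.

May 21, 1854 → May 21, 1855: 365 days.
May 21, 1855 → May 21, 1856: 366 days (Feb 29, 1856 is in that span).
May 21, 1856 → May 21, 1857: 365 days.
May 21, 1857 → May 21, 1858: 365 days.
May 21, 1858 → May 21, 1859: 365 days.
May 21, 1859 → May 21, 1860: 366 days (Feb 29, 1860 is in that span).
May 21, 1860 → May 21, 1861: 365 days.
May 21, 1861 → May 21, 1862: 365 days.
May 21, 1862 → May 21, 1863: 365 days.
May 21, 1863 → May 21, 1864: 366 days (Feb 29, 1864 is in that span).
May 21, 1864 → May 21, 1865: 365 days.
May 21, 1865 → Jun 21, 1865: 31 days (May has 31).
Jun 21, 1865 → Jul 21, 1865: 30 days (June has 30).
Jul 21, 1865 → Aug 21, 1865: 31 days (July has 31).
Aug 21, 1865 → Sep 21, 1865: 31 days (August has 31).
Sep 21, 1865 → Oct 21, 1865: 30 days (September has 30).
Oct 21, 1865 → Nov 21, 1865: 31 days (October has 31).
Nov 21, 1865 → Dec 21, 1865: 30 days (November has 30).
Dec 21, 1865 → Dec 25, 1865: 4 days.
Total: 4236 days.

4236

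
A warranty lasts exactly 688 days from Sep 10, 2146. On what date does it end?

July 29, 2148

+365 (one year) → Sep 10, 2147 (323 left).
Sep has 30 days: +21 → Oct 1, 2147 (302 left).
Oct has 31 days: +31 → Nov 1, 2147 (271 left).
Nov has 30 days: +30 → Dec 1, 2147 (241 left).
Dec has 31 days: +31 → Jan 1, 2148 (210 left).
Jan has 31 days: +31 → Feb 1, 2148 (179 left).
Feb has 29 days: +29 → Mar 1, 2148 (150 left).
Mar has 31 days: +31 → Apr 1, 2148 (119 left).
Apr has 30 days: +30 → May 1, 2148 (89 left).
May has 31 days: +31 → Jun 1, 2148 (58 left).
Jun has 30 days: +30 → Jul 1, 2148 (28 left).
+28 → Jul 29, 2148.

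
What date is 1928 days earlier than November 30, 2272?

−366 (one year; includes Feb 29, 2272) → Nov 30, 2271 (1562 left).
−365 (one year) → Nov 30, 2270 (1197 left).
−365 (one year) → Nov 30, 2269 (832 left).
−365 (one year) → Nov 30, 2268 (467 left).
−366 (one year; includes Feb 29, 2268) → Nov 30, 2267 (101 left).
−30 → Oct 31, 2267 (end of Oct, 31 days; 71 left).
−31 → Sep 30, 2267 (end of Sep, 30 days; 40 left).
−30 → Aug 31, 2267 (end of Aug, 31 days; 10 left).
−10 → Aug 21, 2267.

August 21, 2267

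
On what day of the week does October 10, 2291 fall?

Doomsday rule: the anchor day for the 2200s is Friday. For year 91: 91÷12 = 7 r 7, and 7÷4 = 1, so 7+7+1 = 15.
Friday + 15 ≡ Saturday — that's 2291's doomsday.
In October the doomsday date is Oct 10.
Oct 10 is the doomsday itself: Saturday.

Saturday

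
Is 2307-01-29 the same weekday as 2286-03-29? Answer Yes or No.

No

From Mar 29, 2286 to Jan 29, 2307 is 7610 days.
7610 mod 7 = 1, so they are different weekdays.
(Mar 29, 2286 is a Monday; Jan 29, 2307 is a Tuesday.)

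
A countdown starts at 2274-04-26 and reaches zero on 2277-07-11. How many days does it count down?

1172

Apr 26, 2274 → Apr 26, 2275: 365 days.
Apr 26, 2275 → Apr 26, 2276: 366 days (Feb 29, 2276 is in that span).
Apr 26, 2276 → Apr 26, 2277: 365 days.
Apr 26, 2277 → May 26, 2277: 30 days (April has 30).
May 26, 2277 → Jun 26, 2277: 31 days (May has 31).
Jun 26, 2277 → Jul 11, 2277: 15 days.
Total: 1172 days.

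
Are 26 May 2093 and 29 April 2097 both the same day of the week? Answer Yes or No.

No

From May 26, 2093 to Apr 29, 2097 is 1434 days.
1434 mod 7 = 6, so they are different weekdays.
(May 26, 2093 is a Tuesday; Apr 29, 2097 is a Monday.)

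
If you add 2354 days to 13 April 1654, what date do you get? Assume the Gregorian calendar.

+365 (one year) → Apr 13, 1655 (1989 left).
+366 (one year; includes Feb 29, 1656) → Apr 13, 1656 (1623 left).
+365 (one year) → Apr 13, 1657 (1258 left).
+365 (one year) → Apr 13, 1658 (893 left).
+365 (one year) → Apr 13, 1659 (528 left).
+366 (one year; includes Feb 29, 1660) → Apr 13, 1660 (162 left).
Apr has 30 days: +18 → May 1, 1660 (144 left).
May has 31 days: +31 → Jun 1, 1660 (113 left).
Jun has 30 days: +30 → Jul 1, 1660 (83 left).
Jul has 31 days: +31 → Aug 1, 1660 (52 left).
Aug has 31 days: +31 → Sep 1, 1660 (21 left).
+21 → Sep 22, 1660.

September 22, 1660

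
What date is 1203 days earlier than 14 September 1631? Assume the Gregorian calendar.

May 29, 1628

−365 (one year) → Sep 14, 1630 (838 left).
−365 (one year) → Sep 14, 1629 (473 left).
−365 (one year) → Sep 14, 1628 (108 left).
−14 → Aug 31, 1628 (end of Aug, 31 days; 94 left).
−31 → Jul 31, 1628 (end of Jul, 31 days; 63 left).
−31 → Jun 30, 1628 (end of Jun, 30 days; 32 left).
−30 → May 31, 1628 (end of May, 31 days; 2 left).
−2 → May 29, 1628.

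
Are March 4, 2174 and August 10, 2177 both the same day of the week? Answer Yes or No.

From Mar 4, 2174 to Aug 10, 2177 is 1255 days.
1255 mod 7 = 2, so they are different weekdays.
(Mar 4, 2174 is a Friday; Aug 10, 2177 is a Sunday.)

No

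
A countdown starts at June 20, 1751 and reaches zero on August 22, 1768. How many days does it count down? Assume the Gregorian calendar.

Jun 20, 1751 → Jun 20, 1752: 366 days (Feb 29, 1752 is in that span).
Jun 20, 1752 → Jun 20, 1753: 365 days.
Jun 20, 1753 → Jun 20, 1754: 365 days.
Jun 20, 1754 → Jun 20, 1755: 365 days.
Jun 20, 1755 → Jun 20, 1756: 366 days (Feb 29, 1756 is in that span).
Jun 20, 1756 → Jun 20, 1757: 365 days.
Jun 20, 1757 → Jun 20, 1758: 365 days.
Jun 20, 1758 → Jun 20, 1759: 365 days.
Jun 20, 1759 → Jun 20, 1760: 366 days (Feb 29, 1760 is in that span).
Jun 20, 1760 → Jun 20, 1761: 365 days.
Jun 20, 1761 → Jun 20, 1762: 365 days.
Jun 20, 1762 → Jun 20, 1763: 365 days.
Jun 20, 1763 → Jun 20, 1764: 366 days (Feb 29, 1764 is in that span).
Jun 20, 1764 → Jun 20, 1765: 365 days.
Jun 20, 1765 → Jun 20, 1766: 365 days.
Jun 20, 1766 → Jun 20, 1767: 365 days.
Jun 20, 1767 → Jun 20, 1768: 366 days (Feb 29, 1768 is in that span).
Jun 20, 1768 → Jul 20, 1768: 30 days (June has 30).
Jul 20, 1768 → Aug 20, 1768: 31 days (July has 31).
Aug 20, 1768 → Aug 22, 1768: 2 days.
Total: 6273 days.

6273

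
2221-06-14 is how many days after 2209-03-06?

Mar 6, 2209 → Mar 6, 2210: 365 days.
Mar 6, 2210 → Mar 6, 2211: 365 days.
Mar 6, 2211 → Mar 6, 2212: 366 days (Feb 29, 2212 is in that span).
Mar 6, 2212 → Mar 6, 2213: 365 days.
Mar 6, 2213 → Mar 6, 2214: 365 days.
Mar 6, 2214 → Mar 6, 2215: 365 days.
Mar 6, 2215 → Mar 6, 2216: 366 days (Feb 29, 2216 is in that span).
Mar 6, 2216 → Mar 6, 2217: 365 days.
Mar 6, 2217 → Mar 6, 2218: 365 days.
Mar 6, 2218 → Mar 6, 2219: 365 days.
Mar 6, 2219 → Mar 6, 2220: 366 days (Feb 29, 2220 is in that span).
Mar 6, 2220 → Mar 6, 2221: 365 days.
Mar 6, 2221 → Apr 6, 2221: 31 days (March has 31).
Apr 6, 2221 → May 6, 2221: 30 days (April has 30).
May 6, 2221 → Jun 6, 2221: 31 days (May has 31).
Jun 6, 2221 → Jun 14, 2221: 8 days.
Total: 4483 days.

4483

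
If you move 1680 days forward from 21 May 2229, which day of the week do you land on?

First find the weekday of May 21, 2229. Doomsday rule: the anchor day for the 2200s is Friday. For year 29: 29÷12 = 2 r 5, and 5÷4 = 1, so 2+5+1 = 8.
Friday + 8 ≡ Saturday — that's 2229's doomsday.
In May the doomsday date is May 9.
May 21 is 12 days after May 9; 12 mod 7 = 5, so Saturday + 5 = Thursday.
1680 mod 7 = 0, so 1680 days after a Thursday is Thursday + 0 = Thursday.

Thursday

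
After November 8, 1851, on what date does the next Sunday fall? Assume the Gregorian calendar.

November 9, 1851

Nov 8, 1851 is a Saturday.
From Saturday to the next Sunday is 1 day.
Nov 8, 1851 + 1 = Nov 9, 1851.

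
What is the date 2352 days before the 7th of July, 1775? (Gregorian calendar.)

January 27, 1769

−365 (one year) → Jul 7, 1774 (1987 left).
−365 (one year) → Jul 7, 1773 (1622 left).
−365 (one year) → Jul 7, 1772 (1257 left).
−366 (one year; includes Feb 29, 1772) → Jul 7, 1771 (891 left).
−365 (one year) → Jul 7, 1770 (526 left).
−365 (one year) → Jul 7, 1769 (161 left).
−7 → Jun 30, 1769 (end of Jun, 30 days; 154 left).
−30 → May 31, 1769 (end of May, 31 days; 124 left).
−31 → Apr 30, 1769 (end of Apr, 30 days; 93 left).
−30 → Mar 31, 1769 (end of Mar, 31 days; 63 left).
−31 → Feb 28, 1769 (end of Feb, 28 days; 32 left).
−28 → Jan 31, 1769 (end of Jan, 31 days; 4 left).
−4 → Jan 27, 1769.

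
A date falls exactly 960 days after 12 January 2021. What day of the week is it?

Wednesday

Jan 12, 2021 is a Tuesday.
960 mod 7 = 1, so 960 days after a Tuesday is Tuesday + 1 = Wednesday.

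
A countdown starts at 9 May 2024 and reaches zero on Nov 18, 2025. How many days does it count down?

May 9, 2024 → May 9, 2025: 365 days.
May 9, 2025 → Jun 9, 2025: 31 days (May has 31).
Jun 9, 2025 → Jul 9, 2025: 30 days (June has 30).
Jul 9, 2025 → Aug 9, 2025: 31 days (July has 31).
Aug 9, 2025 → Sep 9, 2025: 31 days (August has 31).
Sep 9, 2025 → Oct 9, 2025: 30 days (September has 30).
Oct 9, 2025 → Nov 9, 2025: 31 days (October has 31).
Nov 9, 2025 → Nov 18, 2025: 9 days.
Total: 558 days.

558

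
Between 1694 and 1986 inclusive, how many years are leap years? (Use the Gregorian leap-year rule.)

70

Multiples of 4 in [1694,1986]: 73.
Of those, multiples of 100: 3 (not leap unless ÷400).
Multiples of 400: 0.
Leap years = 73 − 3 + 0 = 70.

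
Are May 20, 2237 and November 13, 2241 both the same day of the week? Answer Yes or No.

From May 20, 2237 to Nov 13, 2241 is 1638 days.
1638 mod 7 = 0, so they are the same weekday.
(May 20, 2237 is a Saturday; Nov 13, 2241 is a Saturday.)

Yes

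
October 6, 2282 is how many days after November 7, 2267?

5447

Nov 7, 2267 → Nov 7, 2268: 366 days (Feb 29, 2268 is in that span).
Nov 7, 2268 → Nov 7, 2269: 365 days.
Nov 7, 2269 → Nov 7, 2270: 365 days.
Nov 7, 2270 → Nov 7, 2271: 365 days.
Nov 7, 2271 → Nov 7, 2272: 366 days (Feb 29, 2272 is in that span).
Nov 7, 2272 → Nov 7, 2273: 365 days.
Nov 7, 2273 → Nov 7, 2274: 365 days.
Nov 7, 2274 → Nov 7, 2275: 365 days.
Nov 7, 2275 → Nov 7, 2276: 366 days (Feb 29, 2276 is in that span).
Nov 7, 2276 → Nov 7, 2277: 365 days.
Nov 7, 2277 → Nov 7, 2278: 365 days.
Nov 7, 2278 → Nov 7, 2279: 365 days.
Nov 7, 2279 → Nov 7, 2280: 366 days (Feb 29, 2280 is in that span).
Nov 7, 2280 → Nov 7, 2281: 365 days.
Nov 7, 2281 → Dec 7, 2281: 30 days (November has 30).
Dec 7, 2281 → Jan 7, 2282: 31 days (December has 31).
Jan 7, 2282 → Feb 7, 2282: 31 days (January has 31).
Feb 7, 2282 → Mar 7, 2282: 28 days (February has 28).
Mar 7, 2282 → Apr 7, 2282: 31 days (March has 31).
Apr 7, 2282 → May 7, 2282: 30 days (April has 30).
May 7, 2282 → Jun 7, 2282: 31 days (May has 31).
Jun 7, 2282 → Jul 7, 2282: 30 days (June has 30).
Jul 7, 2282 → Aug 7, 2282: 31 days (July has 31).
Aug 7, 2282 → Sep 7, 2282: 31 days (August has 31).
Sep 7, 2282 → Oct 6, 2282: 29 days.
Total: 5447 days.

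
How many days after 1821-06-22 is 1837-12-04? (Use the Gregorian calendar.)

6009

Jun 22, 1821 → Jun 22, 1822: 365 days.
Jun 22, 1822 → Jun 22, 1823: 365 days.
Jun 22, 1823 → Jun 22, 1824: 366 days (Feb 29, 1824 is in that span).
Jun 22, 1824 → Jun 22, 1825: 365 days.
Jun 22, 1825 → Jun 22, 1826: 365 days.
Jun 22, 1826 → Jun 22, 1827: 365 days.
Jun 22, 1827 → Jun 22, 1828: 366 days (Feb 29, 1828 is in that span).
Jun 22, 1828 → Jun 22, 1829: 365 days.
Jun 22, 1829 → Jun 22, 1830: 365 days.
Jun 22, 1830 → Jun 22, 1831: 365 days.
Jun 22, 1831 → Jun 22, 1832: 366 days (Feb 29, 1832 is in that span).
Jun 22, 1832 → Jun 22, 1833: 365 days.
Jun 22, 1833 → Jun 22, 1834: 365 days.
Jun 22, 1834 → Jun 22, 1835: 365 days.
Jun 22, 1835 → Jun 22, 1836: 366 days (Feb 29, 1836 is in that span).
Jun 22, 1836 → Jun 22, 1837: 365 days.
Jun 22, 1837 → Jul 22, 1837: 30 days (June has 30).
Jul 22, 1837 → Aug 22, 1837: 31 days (July has 31).
Aug 22, 1837 → Sep 22, 1837: 31 days (August has 31).
Sep 22, 1837 → Oct 22, 1837: 30 days (September has 30).
Oct 22, 1837 → Nov 22, 1837: 31 days (October has 31).
Nov 22, 1837 → Dec 4, 1837: 12 days.
Total: 6009 days.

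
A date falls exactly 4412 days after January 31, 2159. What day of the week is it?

Friday

First find the weekday of Jan 31, 2159. Doomsday rule: the anchor day for the 2100s is Sunday. For year 59: 59÷12 = 4 r 11, and 11÷4 = 2, so 4+11+2 = 17.
Sunday + 17 ≡ Wednesday — that's 2159's doomsday.
In January the doomsday date is Jan 3 (2159 is not a leap year).
Jan 31 is 28 days after Jan 3; 28 mod 7 = 0, so Wednesday + 0 = Wednesday.
4412 mod 7 = 2, so 4412 days after a Wednesday is Wednesday + 2 = Friday.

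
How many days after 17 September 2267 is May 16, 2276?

Sep 17, 2267 → Sep 17, 2268: 366 days (Feb 29, 2268 is in that span).
Sep 17, 2268 → Sep 17, 2269: 365 days.
Sep 17, 2269 → Sep 17, 2270: 365 days.
Sep 17, 2270 → Sep 17, 2271: 365 days.
Sep 17, 2271 → Sep 17, 2272: 366 days (Feb 29, 2272 is in that span).
Sep 17, 2272 → Sep 17, 2273: 365 days.
Sep 17, 2273 → Sep 17, 2274: 365 days.
Sep 17, 2274 → Sep 17, 2275: 365 days.
Sep 17, 2275 → Oct 17, 2275: 30 days (September has 30).
Oct 17, 2275 → Nov 17, 2275: 31 days (October has 31).
Nov 17, 2275 → Dec 17, 2275: 30 days (November has 30).
Dec 17, 2275 → Jan 17, 2276: 31 days (December has 31).
Jan 17, 2276 → Feb 17, 2276: 31 days (January has 31).
Feb 17, 2276 → Mar 17, 2276: 29 days (February has 29).
Mar 17, 2276 → Apr 17, 2276: 31 days (March has 31).
Apr 17, 2276 → May 16, 2276: 29 days.
Total: 3164 days.

3164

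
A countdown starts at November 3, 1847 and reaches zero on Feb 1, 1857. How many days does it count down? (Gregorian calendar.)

3378

Nov 3, 1847 → Nov 3, 1848: 366 days (Feb 29, 1848 is in that span).
Nov 3, 1848 → Nov 3, 1849: 365 days.
Nov 3, 1849 → Nov 3, 1850: 365 days.
Nov 3, 1850 → Nov 3, 1851: 365 days.
Nov 3, 1851 → Nov 3, 1852: 366 days (Feb 29, 1852 is in that span).
Nov 3, 1852 → Nov 3, 1853: 365 days.
Nov 3, 1853 → Nov 3, 1854: 365 days.
Nov 3, 1854 → Nov 3, 1855: 365 days.
Nov 3, 1855 → Nov 3, 1856: 366 days (Feb 29, 1856 is in that span).
Nov 3, 1856 → Dec 3, 1856: 30 days (November has 30).
Dec 3, 1856 → Jan 3, 1857: 31 days (December has 31).
Jan 3, 1857 → Feb 1, 1857: 29 days.
Total: 3378 days.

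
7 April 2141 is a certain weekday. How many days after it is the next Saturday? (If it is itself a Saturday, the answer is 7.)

1

Apr 7, 2141 is a Friday.
From Friday to the next Saturday is 1 day.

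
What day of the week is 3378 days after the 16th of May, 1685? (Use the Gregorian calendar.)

Sunday

First find the weekday of May 16, 1685. Doomsday rule: the anchor day for the 1600s is Tuesday. For year 85: 85÷12 = 7 r 1, and 1÷4 = 0, so 7+1+0 = 8.
Tuesday + 8 ≡ Wednesday — that's 1685's doomsday.
In May the doomsday date is May 9.
May 16 is 7 days after May 9; 7 mod 7 = 0, so Wednesday + 0 = Wednesday.
3378 mod 7 = 4, so 3378 days after a Wednesday is Wednesday + 4 = Sunday.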